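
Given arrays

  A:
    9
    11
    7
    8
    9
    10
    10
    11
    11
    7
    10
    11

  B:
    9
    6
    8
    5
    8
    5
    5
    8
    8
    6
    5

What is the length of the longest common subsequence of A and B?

Match 9 [1,1] → 8 [4,9] — 2 values in the same relative order in both. dp[12][11] = 2 confirms this is the maximum.

2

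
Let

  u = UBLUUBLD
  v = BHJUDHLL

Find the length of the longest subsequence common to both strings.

3

Let dp[i][j] be the LCS length of the first i characters of u and the first j characters of v. dp[i][j] = dp[i-1][j-1]+1 when the i-th and j-th characters match, else max(dp[i-1][j], dp[i][j-1]).
    ·  B  H  J  U  D  H  L  L
 ·  0  0  0  0  0  0  0  0  0
 U  0  0  0  0  1  1  1  1  1
 B  0  1  1  1  1  1  1  1  1
 L  0  1  1  1  1  1  1  2  2
 U  0  1  1  1  2  2  2  2  2
 U  0  1  1  1  2  2  2  2  2
 B  0  1  1  1  2  2  2  2  2
 L  0  1  1  1  2  2  2  3  3
 D  0  1  1  1  2  3  3  3  3
dp[8][8] = 3. One LCS (by backtracking along matches): ULL.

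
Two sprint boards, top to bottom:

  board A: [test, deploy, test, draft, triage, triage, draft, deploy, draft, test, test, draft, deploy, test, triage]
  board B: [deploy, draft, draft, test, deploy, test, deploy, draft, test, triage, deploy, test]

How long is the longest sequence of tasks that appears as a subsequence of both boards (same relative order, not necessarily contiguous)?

Pick test (board A #1, board B #4), deploy (board A #2, board B #5), test (board A #3, board B #6), deploy (board A #8, board B #7), draft (board A #9, board B #8), test (board A #10, board B #9), deploy (board A #13, board B #11), test (board A #14, board B #12); all 8 tasks appear in both, in order. dp[15][12] = 8 confirms this is the maximum.

8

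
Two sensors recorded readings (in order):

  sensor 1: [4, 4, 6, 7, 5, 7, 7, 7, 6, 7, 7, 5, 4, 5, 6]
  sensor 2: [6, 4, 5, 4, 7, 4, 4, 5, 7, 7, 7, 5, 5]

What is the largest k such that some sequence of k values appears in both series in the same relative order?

9

One common subsequence of length 9: 4 at sensor 1[1]=sensor 2[2] → 4 at sensor 1[2]=sensor 2[4] → 7 at sensor 1[4]=sensor 2[5] → 5 at sensor 1[5]=sensor 2[8] → 7 at sensor 1[8]=sensor 2[9] → 7 at sensor 1[10]=sensor 2[10] → 7 at sensor 1[11]=sensor 2[11] → 5 at sensor 1[12]=sensor 2[12] → 5 at sensor 1[14]=sensor 2[13]. The LCS DP gives dp[15][13] = 9, so this is optimal.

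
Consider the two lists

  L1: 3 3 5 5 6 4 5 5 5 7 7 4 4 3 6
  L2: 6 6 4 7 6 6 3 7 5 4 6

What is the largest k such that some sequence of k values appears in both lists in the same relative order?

6

One common subsequence of length 6: 6 [5,2], 4 [6,3], 7 [10,4], 7 [11,8], 4 [13,10], 6 [15,11], and the DP table's final entry dp[15][11] is also 6, so no common subsequence is longer.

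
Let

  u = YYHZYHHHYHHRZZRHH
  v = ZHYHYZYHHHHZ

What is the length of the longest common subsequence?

One common subsequence of length 9: Y [1,3], then Y [2,5], then Z [4,6], then Y [5,7], then H [7,8], then H [8,9], then H [10,10], then H [11,11], then Z [14,12]. Since dp[17][12] = 9, nothing longer is possible.

9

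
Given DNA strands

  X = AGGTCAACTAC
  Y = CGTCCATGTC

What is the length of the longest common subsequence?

Let dp[i][j] be the LCS length of the first i bases of X and the first j bases of Y. dp[i][j] = dp[i-1][j-1]+1 when the i-th and j-th bases match, else max(dp[i-1][j], dp[i][j-1]).
    ·  C  G  T  C  C  A  T  G  T  C
 ·  0  0  0  0  0  0  0  0  0  0  0
 A  0  0  0  0  0  0  1  1  1  1  1
 G  0  0  1  1  1  1  1  1  2  2  2
 G  0  0  1  1  1  1  1  1  2  2  2
 T  0  0  1  2  2  2  2  2  2  3  3
 C  0  1  1  2  3  3  3  3  3  3  4
 A  0  1  1  2  3  3  4  4  4  4  4
 A  0  1  1  2  3  3  4  4  4  4  4
 C  0  1  1  2  3  4  4  4  4  4  5
 T  0  1  1  2  3  4  4  5  5  5  5
 A  0  1  1  2  3  4  5  5  5  5  5
 C  0  1  1  2  3  4  5  5  5  5  6
dp[11][10] = 6. One LCS (by backtracking along matches): GTCATC.

6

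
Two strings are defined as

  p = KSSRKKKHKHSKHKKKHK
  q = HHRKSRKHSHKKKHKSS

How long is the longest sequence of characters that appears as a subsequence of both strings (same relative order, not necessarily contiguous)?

12

One common subsequence of length 12: K [1,4]; then S [3,5]; then R [4,6]; then K [9,7]; then H [10,8]; then S [11,9]; then H [13,10]; then K [14,11]; then K [15,12]; then K [16,13]; then H [17,14]; then K [18,15]. The LCS DP gives dp[18][17] = 12, so this is optimal.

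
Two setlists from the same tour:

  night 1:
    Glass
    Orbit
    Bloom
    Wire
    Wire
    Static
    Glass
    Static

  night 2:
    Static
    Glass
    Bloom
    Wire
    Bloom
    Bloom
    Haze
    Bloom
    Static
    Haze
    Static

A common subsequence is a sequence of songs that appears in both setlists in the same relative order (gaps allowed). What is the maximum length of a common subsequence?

5

Pick Glass (night 1 #1, night 2 #2), Bloom (night 1 #3, night 2 #3), Wire (night 1 #4, night 2 #4), Static (night 1 #6, night 2 #9), Static (night 1 #8, night 2 #11); all 5 songs appear in both, in order. Since dp[8][11] = 5, nothing longer is possible.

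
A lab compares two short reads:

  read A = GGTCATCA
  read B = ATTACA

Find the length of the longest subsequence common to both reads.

4

Let dp[i][j] be the LCS length of the first i bases of read A and the first j bases of read B. dp[i][j] = dp[i-1][j-1]+1 when the i-th and j-th bases match, else max(dp[i-1][j], dp[i][j-1]).
    ·  A  T  T  A  C  A
 ·  0  0  0  0  0  0  0
 G  0  0  0  0  0  0  0
 G  0  0  0  0  0  0  0
 T  0  0  1  1  1  1  1
 C  0  0  1  1  1  2  2
 A  0  1  1  1  2  2  3
 T  0  1  2  2  2  2  3
 C  0  1  2  2  2  3  3
 A  0  1  2  2  3  3  4
dp[8][6] = 4. One LCS (by backtracking along matches): TACA.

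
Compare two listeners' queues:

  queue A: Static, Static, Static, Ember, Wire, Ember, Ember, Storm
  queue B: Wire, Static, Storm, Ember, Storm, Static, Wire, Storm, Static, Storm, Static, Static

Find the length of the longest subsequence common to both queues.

4

Taking Static at queue A[1]=queue B[2], Static at queue A[2]=queue B[6], Static at queue A[3]=queue B[9], Storm at queue A[8]=queue B[10] gives a common subsequence of length 4. dp[8][12] = 4 confirms this is the maximum.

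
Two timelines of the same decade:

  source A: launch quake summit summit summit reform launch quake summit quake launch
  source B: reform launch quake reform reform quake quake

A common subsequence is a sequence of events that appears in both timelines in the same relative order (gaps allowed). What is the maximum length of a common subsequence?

Taking launch at source A[1]=source B[2] → quake at source A[2]=source B[3] → reform at source A[6]=source B[5] → quake at source A[8]=source B[6] → quake at source A[10]=source B[7] gives a common subsequence of length 5. dp[11][7] = 5 confirms this is the maximum.

5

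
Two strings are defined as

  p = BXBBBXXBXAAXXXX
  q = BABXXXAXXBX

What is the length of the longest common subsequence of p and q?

Match B at p[1]=q[1]; then B at p[5]=q[3]; then X at p[6]=q[4]; then X at p[7]=q[5]; then X at p[9]=q[6]; then A at p[11]=q[7]; then X at p[12]=q[8]; then X at p[13]=q[9]; then X at p[15]=q[11] — 9 characters in the same relative order in both. The LCS DP gives dp[15][11] = 9, so this is optimal.

9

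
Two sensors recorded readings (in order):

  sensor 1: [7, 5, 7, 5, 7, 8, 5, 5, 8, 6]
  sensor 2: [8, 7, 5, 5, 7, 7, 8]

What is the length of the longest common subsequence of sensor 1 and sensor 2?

5

Pick 7 [1,2]; then 5 [2,4]; then 7 [3,5]; then 7 [5,6]; then 8 [9,7]; all 5 values appear in both, in order. dp[10][7] = 5 confirms this is the maximum.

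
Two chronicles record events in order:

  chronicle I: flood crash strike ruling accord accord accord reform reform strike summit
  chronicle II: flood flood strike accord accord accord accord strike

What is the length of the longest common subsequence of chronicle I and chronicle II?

One common subsequence of length 6: flood [1,2] → strike [3,3] → accord [5,5] → accord [6,6] → accord [7,7] → strike [10,8], and the DP table's final entry dp[11][8] is also 6, so no common subsequence is longer.

6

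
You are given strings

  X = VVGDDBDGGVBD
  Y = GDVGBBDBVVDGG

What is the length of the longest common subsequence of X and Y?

Match V [2,3] → G [3,4] → D [5,7] → B [6,8] → D [7,11] → G [8,12] → G [9,13] — 7 characters in the same relative order in both, and the DP table's final entry dp[12][13] is also 7, so no common subsequence is longer.

7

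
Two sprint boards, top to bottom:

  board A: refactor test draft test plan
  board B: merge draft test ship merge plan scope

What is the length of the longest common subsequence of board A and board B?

3

Match draft at board A[3]=board B[2]; then test at board A[4]=board B[3]; then plan at board A[5]=board B[6] — 3 tasks in the same relative order in both. Since dp[5][7] = 3, nothing longer is possible.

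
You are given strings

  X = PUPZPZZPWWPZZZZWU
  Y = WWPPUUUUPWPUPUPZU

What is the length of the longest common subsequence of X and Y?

8

One common subsequence of length 8: P at X[1]=Y[4], U at X[2]=Y[8], P at X[3]=Y[9], P at X[5]=Y[11], P at X[8]=Y[13], P at X[11]=Y[15], Z at X[15]=Y[16], U at X[17]=Y[17], and the DP table's final entry dp[17][17] is also 8, so no common subsequence is longer.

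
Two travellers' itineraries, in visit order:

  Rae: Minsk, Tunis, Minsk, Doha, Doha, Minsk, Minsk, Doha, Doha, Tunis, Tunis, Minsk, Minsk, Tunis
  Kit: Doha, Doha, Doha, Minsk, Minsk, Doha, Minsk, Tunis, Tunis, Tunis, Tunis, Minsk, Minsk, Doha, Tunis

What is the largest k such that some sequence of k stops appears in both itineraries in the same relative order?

10

Pick Doha [4,2]; then Doha [5,3]; then Minsk [6,4]; then Minsk [7,5]; then Doha [8,6]; then Tunis [10,10]; then Tunis [11,11]; then Minsk [12,12]; then Minsk [13,13]; then Tunis [14,15]; all 10 stops appear in both, in order. dp[14][15] = 10 confirms this is the maximum.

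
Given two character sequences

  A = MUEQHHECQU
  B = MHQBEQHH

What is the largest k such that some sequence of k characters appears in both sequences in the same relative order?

5

Taking M (A #1, B #1), then E (A #3, B #5), then Q (A #4, B #6), then H (A #5, B #7), then H (A #6, B #8) gives a common subsequence of length 5. Since dp[10][8] = 5, nothing longer is possible.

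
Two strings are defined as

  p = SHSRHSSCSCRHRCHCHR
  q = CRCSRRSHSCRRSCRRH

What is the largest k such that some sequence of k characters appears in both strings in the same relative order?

Match S (p #1, q #4); then S (p #3, q #7); then H (p #5, q #8); then S (p #7, q #9); then C (p #8, q #10); then S (p #9, q #13); then C (p #10, q #14); then R (p #11, q #15); then R (p #13, q #16); then H (p #17, q #17) — 10 characters in the same relative order in both. Since dp[18][17] = 10, nothing longer is possible.

10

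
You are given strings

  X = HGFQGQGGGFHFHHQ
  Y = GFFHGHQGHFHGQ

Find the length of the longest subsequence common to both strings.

9

One common subsequence of length 9: G at X[2]=Y[1], F at X[3]=Y[3], G at X[5]=Y[5], Q at X[6]=Y[7], G at X[9]=Y[8], H at X[11]=Y[9], F at X[12]=Y[10], H at X[13]=Y[11], Q at X[15]=Y[13]. Since dp[15][13] = 9, nothing longer is possible.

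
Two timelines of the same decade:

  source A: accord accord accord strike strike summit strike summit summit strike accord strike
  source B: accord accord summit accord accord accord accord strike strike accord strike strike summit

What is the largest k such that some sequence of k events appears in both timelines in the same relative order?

Pick accord (source A #1, source B #5) → accord (source A #2, source B #6) → accord (source A #3, source B #7) → strike (source A #4, source B #9) → strike (source A #5, source B #11) → strike (source A #7, source B #12) → summit (source A #9, source B #13); all 7 events appear in both, in order. Since dp[12][13] = 7, nothing longer is possible.

7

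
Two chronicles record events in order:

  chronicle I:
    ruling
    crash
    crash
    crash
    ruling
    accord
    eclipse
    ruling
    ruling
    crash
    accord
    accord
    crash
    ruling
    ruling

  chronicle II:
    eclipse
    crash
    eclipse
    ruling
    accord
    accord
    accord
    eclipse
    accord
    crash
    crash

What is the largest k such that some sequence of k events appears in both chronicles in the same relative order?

Match crash at chronicle I[2]=chronicle II[2] → ruling at chronicle I[5]=chronicle II[4] → accord at chronicle I[6]=chronicle II[7] → eclipse at chronicle I[7]=chronicle II[8] → crash at chronicle I[10]=chronicle II[10] → crash at chronicle I[13]=chronicle II[11] — 6 events in the same relative order in both. The LCS DP gives dp[15][11] = 6, so this is optimal.

6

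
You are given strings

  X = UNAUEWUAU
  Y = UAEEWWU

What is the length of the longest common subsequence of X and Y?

Let dp[i][j] be the LCS length of the first i characters of X and the first j characters of Y. dp[i][j] = dp[i-1][j-1]+1 when the i-th and j-th characters match, else max(dp[i-1][j], dp[i][j-1]).
    ·  U  A  E  E  W  W  U
 ·  0  0  0  0  0  0  0  0
 U  0  1  1  1  1  1  1  1
 N  0  1  1  1  1  1  1  1
 A  0  1  2  2  2  2  2  2
 U  0  1  2  2  2  2  2  3
 E  0  1  2  3  3  3  3  3
 W  0  1  2  3  3  4  4  4
 U  0  1  2  3  3  4  4  5
 A  0  1  2  3  3  4  4  5
 U  0  1  2  3  3  4  4  5
dp[9][7] = 5. One LCS (by backtracking along matches): UAEWU.

5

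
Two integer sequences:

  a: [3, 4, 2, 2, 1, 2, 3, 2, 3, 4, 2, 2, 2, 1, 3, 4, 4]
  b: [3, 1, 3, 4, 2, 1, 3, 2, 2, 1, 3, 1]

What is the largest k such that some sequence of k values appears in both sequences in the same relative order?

Taking 3 at a[1]=b[3], then 4 at a[2]=b[4], then 2 at a[4]=b[5], then 1 at a[5]=b[6], then 3 at a[9]=b[7], then 2 at a[12]=b[8], then 2 at a[13]=b[9], then 1 at a[14]=b[10], then 3 at a[15]=b[11] gives a common subsequence of length 9. The LCS DP gives dp[17][12] = 9, so this is optimal.

9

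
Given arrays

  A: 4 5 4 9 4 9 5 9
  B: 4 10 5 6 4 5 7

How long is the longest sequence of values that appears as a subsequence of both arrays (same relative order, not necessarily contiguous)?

4

One common subsequence of length 4: 4 at A[1]=B[1], 5 at A[2]=B[3], 4 at A[5]=B[5], 5 at A[7]=B[6]. Since dp[8][7] = 4, nothing longer is possible.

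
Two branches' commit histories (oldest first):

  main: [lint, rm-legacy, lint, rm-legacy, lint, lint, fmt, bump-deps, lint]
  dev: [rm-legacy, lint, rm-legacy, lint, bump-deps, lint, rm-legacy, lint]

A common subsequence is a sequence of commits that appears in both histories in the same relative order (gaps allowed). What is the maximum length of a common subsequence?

Taking rm-legacy (main #2, dev #1) → lint (main #3, dev #2) → rm-legacy (main #4, dev #3) → lint (main #5, dev #4) → lint (main #6, dev #6) → lint (main #9, dev #8) gives a common subsequence of length 6. dp[9][8] = 6 confirms this is the maximum.

6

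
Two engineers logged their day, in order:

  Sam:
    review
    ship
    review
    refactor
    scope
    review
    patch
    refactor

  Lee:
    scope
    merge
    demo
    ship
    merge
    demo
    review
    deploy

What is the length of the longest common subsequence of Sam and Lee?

2

Match ship [2,4], review [3,7] — 2 tasks in the same relative order in both, and the DP table's final entry dp[8][8] is also 2, so no common subsequence is longer.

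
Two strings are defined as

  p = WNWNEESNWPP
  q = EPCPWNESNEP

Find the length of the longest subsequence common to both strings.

Let dp[i][j] be the LCS length of the first i characters of p and the first j characters of q. dp[i][j] = dp[i-1][j-1]+1 when the i-th and j-th characters match, else max(dp[i-1][j], dp[i][j-1]).
    ·  E  P  C  P  W  N  E  S  N  E  P
 ·  0  0  0  0  0  0  0  0  0  0  0  0
 W  0  0  0  0  0  1  1  1  1  1  1  1
 N  0  0  0  0  0  1  2  2  2  2  2  2
 W  0  0  0  0  0  1  2  2  2  2  2  2
 N  0  0  0  0  0  1  2  2  2  3  3  3
 E  0  1  1  1  1  1  2  3  3  3  4  4
 E  0  1  1  1  1  1  2  3  3  3  4  4
 S  0  1  1  1  1  1  2  3  4  4  4  4
 N  0  1  1  1  1  1  2  3  4  5  5  5
 W  0  1  1  1  1  2  2  3  4  5  5  5
 P  0  1  2  2  2  2  2  3  4  5  5  6
 P  0  1  2  2  3  3  3  3  4  5  5  6
dp[11][11] = 6. One LCS (by backtracking along matches): WNESNP.

6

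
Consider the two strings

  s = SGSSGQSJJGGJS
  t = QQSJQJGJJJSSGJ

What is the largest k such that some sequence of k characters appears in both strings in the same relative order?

7

One common subsequence of length 7: Q at s[6]=t[2] → S at s[7]=t[3] → J at s[8]=t[4] → J at s[9]=t[6] → G at s[10]=t[7] → G at s[11]=t[13] → J at s[12]=t[14]. Since dp[13][14] = 7, nothing longer is possible.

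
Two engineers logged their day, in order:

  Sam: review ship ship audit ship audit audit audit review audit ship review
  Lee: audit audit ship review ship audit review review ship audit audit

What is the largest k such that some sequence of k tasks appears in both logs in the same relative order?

6

Match review [1,4]; then ship [3,5]; then audit [4,6]; then ship [5,9]; then audit [8,10]; then audit [10,11] — 6 tasks in the same relative order in both. dp[12][11] = 6 confirms this is the maximum.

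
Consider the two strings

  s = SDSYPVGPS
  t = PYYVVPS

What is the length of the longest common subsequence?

4

Let dp[i][j] be the LCS length of the first i characters of s and the first j characters of t. dp[i][j] = dp[i-1][j-1]+1 when the i-th and j-th characters match, else max(dp[i-1][j], dp[i][j-1]).
    ·  P  Y  Y  V  V  P  S
 ·  0  0  0  0  0  0  0  0
 S  0  0  0  0  0  0  0  1
 D  0  0  0  0  0  0  0  1
 S  0  0  0  0  0  0  0  1
 Y  0  0  1  1  1  1  1  1
 P  0  1  1  1  1  1  2  2
 V  0  1  1  1  2  2  2  2
 G  0  1  1  1  2  2  2  2
 P  0  1  1  1  2  2  3  3
 S  0  1  1  1  2  2  3  4
dp[9][7] = 4. One LCS (by backtracking along matches): YVPS.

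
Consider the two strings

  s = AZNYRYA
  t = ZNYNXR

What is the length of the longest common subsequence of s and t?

4

Let dp[i][j] be the LCS length of the first i characters of s and the first j characters of t. dp[i][j] = dp[i-1][j-1]+1 when the i-th and j-th characters match, else max(dp[i-1][j], dp[i][j-1]).
    ·  Z  N  Y  N  X  R
 ·  0  0  0  0  0  0  0
 A  0  0  0  0  0  0  0
 Z  0  1  1  1  1  1  1
 N  0  1  2  2  2  2  2
 Y  0  1  2  3  3  3  3
 R  0  1  2  3  3  3  4
 Y  0  1  2  3  3  3  4
 A  0  1  2  3  3  3  4
dp[7][6] = 4. One LCS (by backtracking along matches): ZNYR.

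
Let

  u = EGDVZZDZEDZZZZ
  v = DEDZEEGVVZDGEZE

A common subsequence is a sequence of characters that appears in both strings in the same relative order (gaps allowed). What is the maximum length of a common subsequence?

7

Match E (u #1, v #6), G (u #2, v #7), V (u #4, v #9), Z (u #6, v #10), D (u #7, v #11), Z (u #8, v #14), E (u #9, v #15) — 7 characters in the same relative order in both, and the DP table's final entry dp[14][15] is also 7, so no common subsequence is longer.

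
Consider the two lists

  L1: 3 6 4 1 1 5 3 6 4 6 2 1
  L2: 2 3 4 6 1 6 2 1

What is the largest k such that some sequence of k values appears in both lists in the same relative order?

6

Let dp[i][j] be the LCS length of the first i values of L1 and the first j values of L2. dp[i][j] = dp[i-1][j-1]+1 when the i-th and j-th values match, else max(dp[i-1][j], dp[i][j-1]).
    ·  2  3  4  6  1  6  2  1
 ·  0  0  0  0  0  0  0  0  0
 3  0  0  1  1  1  1  1  1  1
 6  0  0  1  1  2  2  2  2  2
 4  0  0  1  2  2  2  2  2  2
 1  0  0  1  2  2  3  3  3  3
 1  0  0  1  2  2  3  3  3  4
 5  0  0  1  2  2  3  3  3  4
 3  0  0  1  2  2  3  3  3  4
 6  0  0  1  2  3  3  4  4  4
 4  0  0  1  2  3  3  4  4  4
 6  0  0  1  2  3  3  4  4  4
 2  0  1  1  2  3  3  4  5  5
 1  0  1  1  2  3  4  4  5  6
dp[12][8] = 6. One LCS (by backtracking along matches): 3, 6, 1, 6, 2, 1.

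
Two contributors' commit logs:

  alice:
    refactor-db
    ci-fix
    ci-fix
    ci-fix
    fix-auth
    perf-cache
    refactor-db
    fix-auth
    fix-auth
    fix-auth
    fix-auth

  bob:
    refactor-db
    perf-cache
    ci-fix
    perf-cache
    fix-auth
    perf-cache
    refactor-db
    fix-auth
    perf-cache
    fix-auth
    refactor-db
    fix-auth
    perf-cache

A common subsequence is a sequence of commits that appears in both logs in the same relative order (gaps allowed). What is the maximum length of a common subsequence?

8

One common subsequence of length 8: refactor-db [1,1] → ci-fix [2,3] → fix-auth [5,5] → perf-cache [6,6] → refactor-db [7,7] → fix-auth [8,8] → fix-auth [9,10] → fix-auth [10,12]. The LCS DP gives dp[11][13] = 8, so this is optimal.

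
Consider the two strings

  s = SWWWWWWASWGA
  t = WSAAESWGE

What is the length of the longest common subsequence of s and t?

5

Let dp[i][j] be the LCS length of the first i characters of s and the first j characters of t. dp[i][j] = dp[i-1][j-1]+1 when the i-th and j-th characters match, else max(dp[i-1][j], dp[i][j-1]).
    ·  W  S  A  A  E  S  W  G  E
 ·  0  0  0  0  0  0  0  0  0  0
 S  0  0  1  1  1  1  1  1  1  1
 W  0  1  1  1  1  1  1  2  2  2
 W  0  1  1  1  1  1  1  2  2  2
 W  0  1  1  1  1  1  1  2  2  2
 W  0  1  1  1  1  1  1  2  2  2
 W  0  1  1  1  1  1  1  2  2  2
 W  0  1  1  1  1  1  1  2  2  2
 A  0  1  1  2  2  2  2  2  2  2
 S  0  1  2  2  2  2  3  3  3  3
 W  0  1  2  2  2  2  3  4  4  4
 G  0  1  2  2  2  2  3  4  5  5
 A  0  1  2  3  3  3  3  4  5  5
dp[12][9] = 5. One LCS (by backtracking along matches): SASWG.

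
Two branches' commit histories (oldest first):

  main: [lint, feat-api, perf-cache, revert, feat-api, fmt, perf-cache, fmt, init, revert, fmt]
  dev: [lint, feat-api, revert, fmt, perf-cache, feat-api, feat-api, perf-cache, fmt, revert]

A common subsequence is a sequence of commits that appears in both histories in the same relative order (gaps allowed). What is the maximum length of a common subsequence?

Taking lint [1,1] → feat-api [2,2] → perf-cache [3,5] → feat-api [5,7] → perf-cache [7,8] → fmt [8,9] → revert [10,10] gives a common subsequence of length 7. Since dp[11][10] = 7, nothing longer is possible.

7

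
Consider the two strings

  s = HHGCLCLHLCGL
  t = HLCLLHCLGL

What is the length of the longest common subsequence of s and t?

8

Let dp[i][j] be the LCS length of the first i characters of s and the first j characters of t. dp[i][j] = dp[i-1][j-1]+1 when the i-th and j-th characters match, else max(dp[i-1][j], dp[i][j-1]).
    ·  H  L  C  L  L  H  C  L  G  L
 ·  0  0  0  0  0  0  0  0  0  0  0
 H  0  1  1  1  1  1  1  1  1  1  1
 H  0  1  1  1  1  1  2  2  2  2  2
 G  0  1  1  1  1  1  2  2  2  3  3
 C  0  1  1  2  2  2  2  3  3  3  3
 L  0  1  2  2  3  3  3  3  4  4  4
 C  0  1  2  3  3  3  3  4  4  4  4
 L  0  1  2  3  4  4  4  4  5  5  5
 H  0  1  2  3  4  4  5  5  5  5  5
 L  0  1  2  3  4  5  5  5  6  6  6
 C  0  1  2  3  4  5  5  6  6  6  6
 G  0  1  2  3  4  5  5  6  6  7  7
 L  0  1  2  3  4  5  5  6  7  7  8
dp[12][10] = 8. One LCS (by backtracking along matches): HCLLHLGL.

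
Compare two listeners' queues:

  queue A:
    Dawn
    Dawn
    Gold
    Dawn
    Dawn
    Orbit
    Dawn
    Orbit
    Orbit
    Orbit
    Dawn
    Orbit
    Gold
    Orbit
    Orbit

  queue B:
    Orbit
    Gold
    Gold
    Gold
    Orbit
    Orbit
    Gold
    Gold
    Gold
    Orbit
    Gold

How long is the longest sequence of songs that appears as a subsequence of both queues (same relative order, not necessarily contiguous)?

Match Gold [3,4], then Orbit [6,5], then Orbit [8,6], then Orbit [12,10], then Gold [13,11] — 5 songs in the same relative order in both, and the DP table's final entry dp[15][11] is also 5, so no common subsequence is longer.

5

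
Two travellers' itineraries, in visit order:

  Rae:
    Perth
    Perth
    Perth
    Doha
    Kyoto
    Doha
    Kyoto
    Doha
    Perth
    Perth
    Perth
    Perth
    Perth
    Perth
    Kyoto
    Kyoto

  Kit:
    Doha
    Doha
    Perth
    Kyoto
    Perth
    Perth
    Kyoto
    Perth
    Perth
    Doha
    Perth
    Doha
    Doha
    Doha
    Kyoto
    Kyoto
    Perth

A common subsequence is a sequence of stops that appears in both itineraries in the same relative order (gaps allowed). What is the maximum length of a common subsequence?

One common subsequence of length 10: Doha at Rae[4]=Kit[1], then Doha at Rae[6]=Kit[2], then Kyoto at Rae[7]=Kit[4], then Perth at Rae[9]=Kit[5], then Perth at Rae[10]=Kit[6], then Perth at Rae[11]=Kit[8], then Perth at Rae[12]=Kit[9], then Perth at Rae[13]=Kit[11], then Kyoto at Rae[15]=Kit[15], then Kyoto at Rae[16]=Kit[16]. The LCS DP gives dp[16][17] = 10, so this is optimal.

10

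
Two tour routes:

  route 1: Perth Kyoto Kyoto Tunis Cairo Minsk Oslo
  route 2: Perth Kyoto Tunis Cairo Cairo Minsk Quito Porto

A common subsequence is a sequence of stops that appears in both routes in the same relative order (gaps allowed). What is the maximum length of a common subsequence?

One common subsequence of length 5: Perth [1,1] → Kyoto [3,2] → Tunis [4,3] → Cairo [5,5] → Minsk [6,6]. Since dp[7][8] = 5, nothing longer is possible.

5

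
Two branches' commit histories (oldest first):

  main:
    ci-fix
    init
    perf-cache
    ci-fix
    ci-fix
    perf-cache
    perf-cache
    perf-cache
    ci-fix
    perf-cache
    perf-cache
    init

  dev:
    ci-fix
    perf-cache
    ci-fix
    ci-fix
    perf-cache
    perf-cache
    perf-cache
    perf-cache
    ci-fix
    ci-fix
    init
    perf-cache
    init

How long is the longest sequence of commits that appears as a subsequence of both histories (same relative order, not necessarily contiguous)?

10

Match ci-fix at main[1]=dev[1], perf-cache at main[3]=dev[2], ci-fix at main[4]=dev[3], ci-fix at main[5]=dev[4], perf-cache at main[6]=dev[6], perf-cache at main[7]=dev[7], perf-cache at main[8]=dev[8], ci-fix at main[9]=dev[10], perf-cache at main[11]=dev[12], init at main[12]=dev[13] — 10 commits in the same relative order in both, and the DP table's final entry dp[12][13] is also 10, so no common subsequence is longer.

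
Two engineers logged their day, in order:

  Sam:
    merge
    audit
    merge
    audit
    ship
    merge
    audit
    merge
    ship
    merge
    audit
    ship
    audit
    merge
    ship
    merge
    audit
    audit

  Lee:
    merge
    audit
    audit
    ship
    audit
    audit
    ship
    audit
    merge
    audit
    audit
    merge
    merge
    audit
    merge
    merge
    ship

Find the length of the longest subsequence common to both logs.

Pick merge (Sam #1, Lee #1); then audit (Sam #2, Lee #2); then audit (Sam #4, Lee #3); then ship (Sam #5, Lee #4); then audit (Sam #7, Lee #6); then ship (Sam #9, Lee #7); then merge (Sam #10, Lee #9); then audit (Sam #11, Lee #10); then audit (Sam #13, Lee #11); then merge (Sam #14, Lee #12); then merge (Sam #16, Lee #13); then audit (Sam #17, Lee #14); all 12 tasks appear in both, in order. Since dp[18][17] = 12, nothing longer is possible.

12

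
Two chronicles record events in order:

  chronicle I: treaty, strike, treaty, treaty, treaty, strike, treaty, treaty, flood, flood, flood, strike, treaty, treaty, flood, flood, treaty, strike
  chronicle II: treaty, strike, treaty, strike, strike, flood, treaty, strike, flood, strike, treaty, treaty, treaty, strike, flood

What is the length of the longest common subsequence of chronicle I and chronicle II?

11

Match treaty [1,1], strike [2,2], treaty [3,3], treaty [5,7], strike [6,8], flood [11,9], strike [12,10], treaty [13,11], treaty [14,12], treaty [17,13], strike [18,14] — 11 events in the same relative order in both. Since dp[18][15] = 11, nothing longer is possible.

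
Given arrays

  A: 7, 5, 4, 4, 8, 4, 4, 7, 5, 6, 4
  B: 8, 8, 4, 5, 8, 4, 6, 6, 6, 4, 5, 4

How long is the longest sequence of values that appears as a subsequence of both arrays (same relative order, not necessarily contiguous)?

One common subsequence of length 6: 5 (A #2, B #4) → 8 (A #5, B #5) → 4 (A #6, B #6) → 4 (A #7, B #10) → 5 (A #9, B #11) → 4 (A #11, B #12). The LCS DP gives dp[11][12] = 6, so this is optimal.

6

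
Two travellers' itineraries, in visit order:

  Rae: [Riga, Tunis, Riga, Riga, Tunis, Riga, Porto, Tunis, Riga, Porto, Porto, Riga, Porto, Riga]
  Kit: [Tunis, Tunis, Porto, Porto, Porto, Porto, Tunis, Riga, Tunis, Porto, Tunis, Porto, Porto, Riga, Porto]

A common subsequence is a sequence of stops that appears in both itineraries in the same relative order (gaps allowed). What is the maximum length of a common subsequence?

Match Tunis [2,7] → Riga [4,8] → Tunis [5,9] → Porto [7,10] → Tunis [8,11] → Porto [10,12] → Porto [11,13] → Riga [12,14] → Porto [13,15] — 9 stops in the same relative order in both. dp[14][15] = 9 confirms this is the maximum.

9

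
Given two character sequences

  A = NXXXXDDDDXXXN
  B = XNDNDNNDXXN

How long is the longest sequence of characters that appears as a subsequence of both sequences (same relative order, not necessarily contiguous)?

7

One common subsequence of length 7: N [1,2], D [6,3], D [7,5], D [9,8], X [11,9], X [12,10], N [13,11]. The LCS DP gives dp[13][11] = 7, so this is optimal.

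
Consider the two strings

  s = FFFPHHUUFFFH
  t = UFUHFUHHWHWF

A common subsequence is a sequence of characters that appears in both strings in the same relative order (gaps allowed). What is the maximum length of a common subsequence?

5

One common subsequence of length 5: F (s #1, t #2), then F (s #2, t #5), then H (s #5, t #8), then H (s #6, t #10), then F (s #11, t #12). Since dp[12][12] = 5, nothing longer is possible.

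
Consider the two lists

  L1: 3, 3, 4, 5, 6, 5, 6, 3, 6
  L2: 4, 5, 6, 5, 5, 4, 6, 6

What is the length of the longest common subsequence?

Taking 4 [3,1], then 5 [4,2], then 6 [5,3], then 5 [6,5], then 6 [7,7], then 6 [9,8] gives a common subsequence of length 6, and the DP table's final entry dp[9][8] is also 6, so no common subsequence is longer.

6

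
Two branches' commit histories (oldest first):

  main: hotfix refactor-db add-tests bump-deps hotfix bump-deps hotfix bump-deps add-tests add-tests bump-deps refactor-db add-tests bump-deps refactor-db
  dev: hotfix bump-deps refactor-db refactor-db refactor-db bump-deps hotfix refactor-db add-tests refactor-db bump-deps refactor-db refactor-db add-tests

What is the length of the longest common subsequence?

Pick hotfix [1,1]; then refactor-db [2,5]; then bump-deps [4,6]; then hotfix [5,7]; then add-tests [9,9]; then bump-deps [11,11]; then refactor-db [12,13]; then add-tests [13,14]; all 8 commits appear in both, in order, and the DP table's final entry dp[15][14] is also 8, so no common subsequence is longer.

8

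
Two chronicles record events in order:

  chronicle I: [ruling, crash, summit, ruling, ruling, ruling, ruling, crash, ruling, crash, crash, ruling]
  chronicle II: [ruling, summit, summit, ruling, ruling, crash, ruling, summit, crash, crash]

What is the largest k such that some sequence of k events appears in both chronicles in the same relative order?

8

Pick ruling [1,1], summit [3,3], ruling [6,4], ruling [7,5], crash [8,6], ruling [9,7], crash [10,9], crash [11,10]; all 8 events appear in both, in order. dp[12][10] = 8 confirms this is the maximum.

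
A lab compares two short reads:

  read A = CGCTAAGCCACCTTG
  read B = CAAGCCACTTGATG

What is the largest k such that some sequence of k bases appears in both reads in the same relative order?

Taking C [3,1] → A [5,2] → A [6,3] → G [7,4] → C [8,5] → C [9,6] → A [10,7] → C [11,8] → T [13,10] → T [14,13] → G [15,14] gives a common subsequence of length 11. Since dp[15][14] = 11, nothing longer is possible.

11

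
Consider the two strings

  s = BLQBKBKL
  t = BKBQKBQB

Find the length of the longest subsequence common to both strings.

4

Match B (s #1, t #3) → Q (s #3, t #4) → B (s #4, t #6) → B (s #6, t #8) — 4 characters in the same relative order in both. Since dp[8][8] = 4, nothing longer is possible.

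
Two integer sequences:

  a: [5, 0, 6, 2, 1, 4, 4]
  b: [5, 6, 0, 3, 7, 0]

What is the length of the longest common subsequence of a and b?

Let dp[i][j] be the LCS length of the first i values of a and the first j values of b. dp[i][j] = dp[i-1][j-1]+1 when the i-th and j-th values match, else max(dp[i-1][j], dp[i][j-1]).
    ·  5  6  0  3  7  0
 ·  0  0  0  0  0  0  0
 5  0  1  1  1  1  1  1
 0  0  1  1  2  2  2  2
 6  0  1  2  2  2  2  2
 2  0  1  2  2  2  2  2
 1  0  1  2  2  2  2  2
 4  0  1  2  2  2  2  2
 4  0  1  2  2  2  2  2
dp[7][6] = 2. One LCS (by backtracking along matches): 5, 0.

2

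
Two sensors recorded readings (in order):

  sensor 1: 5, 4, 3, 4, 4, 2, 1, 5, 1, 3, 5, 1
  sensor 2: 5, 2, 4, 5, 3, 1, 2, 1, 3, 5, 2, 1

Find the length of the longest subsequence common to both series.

Pick 5 (sensor 1 #1, sensor 2 #1), then 4 (sensor 1 #2, sensor 2 #3), then 3 (sensor 1 #3, sensor 2 #5), then 2 (sensor 1 #6, sensor 2 #7), then 1 (sensor 1 #9, sensor 2 #8), then 3 (sensor 1 #10, sensor 2 #9), then 5 (sensor 1 #11, sensor 2 #10), then 1 (sensor 1 #12, sensor 2 #12); all 8 values appear in both, in order. The LCS DP gives dp[12][12] = 8, so this is optimal.

8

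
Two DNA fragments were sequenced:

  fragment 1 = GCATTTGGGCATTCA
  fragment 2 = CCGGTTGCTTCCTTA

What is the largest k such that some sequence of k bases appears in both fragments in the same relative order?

9

Pick G at fragment 1[1]=fragment 2[4] → T at fragment 1[5]=fragment 2[5] → T at fragment 1[6]=fragment 2[6] → G at fragment 1[9]=fragment 2[7] → C at fragment 1[10]=fragment 2[8] → T at fragment 1[12]=fragment 2[9] → T at fragment 1[13]=fragment 2[10] → C at fragment 1[14]=fragment 2[12] → A at fragment 1[15]=fragment 2[15]; all 9 bases appear in both, in order. Since dp[15][15] = 9, nothing longer is possible.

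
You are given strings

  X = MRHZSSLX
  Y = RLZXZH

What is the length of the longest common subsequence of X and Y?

3

Pick R [2,1]; then Z [4,3]; then X [8,4]; all 3 characters appear in both, in order. dp[8][6] = 3 confirms this is the maximum.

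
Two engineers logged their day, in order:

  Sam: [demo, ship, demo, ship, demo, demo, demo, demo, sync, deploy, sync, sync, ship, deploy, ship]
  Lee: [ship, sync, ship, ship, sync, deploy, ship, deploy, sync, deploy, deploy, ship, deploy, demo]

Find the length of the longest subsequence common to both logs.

One common subsequence of length 7: ship at Sam[2]=Lee[3] → ship at Sam[4]=Lee[4] → sync at Sam[9]=Lee[5] → deploy at Sam[10]=Lee[8] → sync at Sam[11]=Lee[9] → ship at Sam[13]=Lee[12] → deploy at Sam[14]=Lee[13]. dp[15][14] = 7 confirms this is the maximum.

7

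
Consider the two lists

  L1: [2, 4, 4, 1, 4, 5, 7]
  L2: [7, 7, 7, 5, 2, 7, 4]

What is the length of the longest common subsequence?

Let dp[i][j] be the LCS length of the first i values of L1 and the first j values of L2. dp[i][j] = dp[i-1][j-1]+1 when the i-th and j-th values match, else max(dp[i-1][j], dp[i][j-1]).
    ·  7  7  7  5  2  7  4
 ·  0  0  0  0  0  0  0  0
 2  0  0  0  0  0  1  1  1
 4  0  0  0  0  0  1  1  2
 4  0  0  0  0  0  1  1  2
 1  0  0  0  0  0  1  1  2
 4  0  0  0  0  0  1  1  2
 5  0  0  0  0  1  1  1  2
 7  0  1  1  1  1  1  2  2
dp[7][7] = 2. One LCS (by backtracking along matches): 2, 4.

2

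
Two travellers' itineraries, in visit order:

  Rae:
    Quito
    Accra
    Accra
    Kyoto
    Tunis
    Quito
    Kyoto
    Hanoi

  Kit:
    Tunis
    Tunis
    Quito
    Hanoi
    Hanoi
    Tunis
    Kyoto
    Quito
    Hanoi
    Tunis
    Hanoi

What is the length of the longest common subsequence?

4

Taking Quito [1,3] → Kyoto [4,7] → Tunis [5,10] → Hanoi [8,11] gives a common subsequence of length 4. dp[8][11] = 4 confirms this is the maximum.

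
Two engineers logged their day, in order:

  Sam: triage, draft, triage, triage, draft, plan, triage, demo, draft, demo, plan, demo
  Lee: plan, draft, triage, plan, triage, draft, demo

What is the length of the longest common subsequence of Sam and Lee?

6

One common subsequence of length 6: draft at Sam[2]=Lee[2] → triage at Sam[4]=Lee[3] → plan at Sam[6]=Lee[4] → triage at Sam[7]=Lee[5] → draft at Sam[9]=Lee[6] → demo at Sam[12]=Lee[7]. The LCS DP gives dp[12][7] = 6, so this is optimal.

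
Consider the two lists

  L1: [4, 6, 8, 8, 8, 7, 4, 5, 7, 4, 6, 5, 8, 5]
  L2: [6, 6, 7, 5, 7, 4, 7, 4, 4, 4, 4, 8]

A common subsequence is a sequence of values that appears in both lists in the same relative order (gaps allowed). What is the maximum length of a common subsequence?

Match 6 [2,2], 7 [6,5], 4 [7,6], 7 [9,7], 4 [10,11], 8 [13,12] — 6 values in the same relative order in both, and the DP table's final entry dp[14][12] is also 6, so no common subsequence is longer.

6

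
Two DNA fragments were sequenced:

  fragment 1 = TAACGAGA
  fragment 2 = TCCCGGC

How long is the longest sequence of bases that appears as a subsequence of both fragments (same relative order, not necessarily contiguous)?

Let dp[i][j] be the LCS length of the first i bases of fragment 1 and the first j bases of fragment 2. dp[i][j] = dp[i-1][j-1]+1 when the i-th and j-th bases match, else max(dp[i-1][j], dp[i][j-1]).
    ·  T  C  C  C  G  G  C
 ·  0  0  0  0  0  0  0  0
 T  0  1  1  1  1  1  1  1
 A  0  1  1  1  1  1  1  1
 A  0  1  1  1  1  1  1  1
 C  0  1  2  2  2  2  2  2
 G  0  1  2  2  2  3  3  3
 A  0  1  2  2  2  3  3  3
 G  0  1  2  2  2  3  4  4
 A  0  1  2  2  2  3  4  4
dp[8][7] = 4. One LCS (by backtracking along matches): TCGG.

4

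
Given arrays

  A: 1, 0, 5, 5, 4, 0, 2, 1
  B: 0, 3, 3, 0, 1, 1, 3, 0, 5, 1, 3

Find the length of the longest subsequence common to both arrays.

4

Taking 1 [1,6], 0 [2,8], 5 [4,9], 1 [8,10] gives a common subsequence of length 4. The LCS DP gives dp[8][11] = 4, so this is optimal.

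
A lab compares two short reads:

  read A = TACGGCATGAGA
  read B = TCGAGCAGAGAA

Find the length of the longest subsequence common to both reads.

10

Taking T (read A #1, read B #1), then C (read A #3, read B #2), then G (read A #4, read B #3), then G (read A #5, read B #5), then C (read A #6, read B #6), then A (read A #7, read B #7), then G (read A #9, read B #8), then A (read A #10, read B #9), then G (read A #11, read B #10), then A (read A #12, read B #12) gives a common subsequence of length 10. The LCS DP gives dp[12][12] = 10, so this is optimal.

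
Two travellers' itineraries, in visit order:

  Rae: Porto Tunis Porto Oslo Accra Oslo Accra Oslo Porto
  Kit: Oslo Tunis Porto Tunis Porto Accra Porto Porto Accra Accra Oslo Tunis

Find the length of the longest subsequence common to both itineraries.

6

One common subsequence of length 6: Porto (Rae #1, Kit #3) → Tunis (Rae #2, Kit #4) → Porto (Rae #3, Kit #8) → Accra (Rae #5, Kit #9) → Accra (Rae #7, Kit #10) → Oslo (Rae #8, Kit #11). Since dp[9][12] = 6, nothing longer is possible.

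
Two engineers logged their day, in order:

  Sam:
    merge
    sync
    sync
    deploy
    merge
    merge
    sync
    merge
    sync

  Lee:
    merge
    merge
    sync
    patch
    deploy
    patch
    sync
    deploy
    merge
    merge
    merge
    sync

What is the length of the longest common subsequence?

Pick merge (Sam #1, Lee #2), then sync (Sam #2, Lee #3), then sync (Sam #3, Lee #7), then deploy (Sam #4, Lee #8), then merge (Sam #5, Lee #9), then merge (Sam #6, Lee #10), then merge (Sam #8, Lee #11), then sync (Sam #9, Lee #12); all 8 tasks appear in both, in order, and the DP table's final entry dp[9][12] is also 8, so no common subsequence is longer.

8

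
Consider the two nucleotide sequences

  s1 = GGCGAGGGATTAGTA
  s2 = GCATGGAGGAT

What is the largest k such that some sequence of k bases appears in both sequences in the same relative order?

Pick G at s1[1]=s2[1]; then G at s1[2]=s2[5]; then G at s1[4]=s2[6]; then A at s1[5]=s2[7]; then G at s1[7]=s2[8]; then G at s1[8]=s2[9]; then A at s1[12]=s2[10]; then T at s1[14]=s2[11]; all 8 bases appear in both, in order. The LCS DP gives dp[15][11] = 8, so this is optimal.

8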